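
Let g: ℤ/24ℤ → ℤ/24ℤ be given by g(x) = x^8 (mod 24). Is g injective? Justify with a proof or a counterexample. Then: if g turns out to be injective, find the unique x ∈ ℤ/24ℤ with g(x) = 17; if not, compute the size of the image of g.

4

g(2): Repeated squaring mod 24: 2^1 ≡ 2, 2^2 ≡ 2² = 4, 2^4 ≡ 4² = 16, 2^8 ≡ 16² = 256 ≡ 16. So 2^8 ≡ 16 (mod 24).
g(4): Repeated squaring mod 24: 4^1 ≡ 4, 4^2 ≡ 4² = 16, 4^4 ≡ 16² = 256 ≡ 16, 4^8 ≡ 16² = 256 ≡ 16. So 4^8 ≡ 16 (mod 24).
So g(2) = g(4) = 16 while 2 ≠ 4, so g is not injective.
Since g is not injective, we determine |image(g)|. Computing x^8 mod 24 for each x (by repeated squaring, reducing mod 24 at every step), the values g(0), g(1), …, g(23) are: 0, 1, 16, 9, 16, 1, 0, 1, 16, 9, 16, 1, 0, 1, 16, 9, 16, 1, 0, 1, 16, 9, 16, 1.
The distinct values are {0, 1, 9, 16}; there are 4 of them.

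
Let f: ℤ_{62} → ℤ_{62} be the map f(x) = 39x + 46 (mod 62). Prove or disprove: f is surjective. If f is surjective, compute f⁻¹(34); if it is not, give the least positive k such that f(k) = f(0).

14

Since gcd(39, 62) = 1, 39 is invertible modulo 62. Euclid's algorithm: 62 = 1·39 + 23, 39 = 1·23 + 16, 23 = 1·16 + 7, 16 = 2·7 + 2, 7 = 3·2 + 1; back-substituting gives 1 = 35·39 − 22·62, so 39⁻¹ ≡ 35 (mod 62).
For any y ∈ ℤ_{62}, x = 35(y − 46) mod 62 satisfies f(x) = 39·35(y − 46) + 46 ≡ y (since 39·35 ≡ 1 mod 62). So every y has a preimage.
Hence f is surjective.
Since f is surjective, we find f⁻¹(34): we need 39x ≡ 34 − 46 ≡ 50 (mod 62). Using 39⁻¹ = 35: x ≡ 35·50 = 1750 = 28·62 + 14, so x = 14.
Check: f(14) = 39·14 + 46 = 592 = 9·62 + 34 ≡ 34 (mod 62).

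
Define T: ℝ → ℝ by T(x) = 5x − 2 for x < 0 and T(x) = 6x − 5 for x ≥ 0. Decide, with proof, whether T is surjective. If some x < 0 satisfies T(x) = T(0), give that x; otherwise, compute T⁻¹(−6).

Both pieces are strictly increasing (slopes 5 and 6), so each is injective on its own interval.
The left piece maps (−∞, 0) onto (−∞, −2); the right piece maps [0, ∞) onto [−5, ∞).
The union (−∞, −2) ∪ [−5, ∞) covers ℝ, so T is surjective.
For the follow-up: the images overlap, so an x < 0 with T(x) = T(0) exists. T(0) = −5; solving 5x − 2 = −5 for x < 0 gives x = (−5 + 2)/5 = −3/5.

-3/5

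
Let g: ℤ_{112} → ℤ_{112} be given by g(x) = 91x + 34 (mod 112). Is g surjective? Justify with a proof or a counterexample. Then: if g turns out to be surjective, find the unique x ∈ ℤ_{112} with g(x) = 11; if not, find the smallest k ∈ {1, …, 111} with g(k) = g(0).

By definition, surjectivity means every element of the codomain has a preimage under g.
Since gcd(91, 112) = 7, we have 91x ≡ 0 (mod 7) for all x, so g(x) ≡ 6 (mod 7).
But 0 ≢ 6 (mod 7), so 0 ∈ ℤ_{112} has no preimage. So g is not surjective.
Since g is not surjective, we find the least positive k with g(k) = g(0): this means 91k ≡ 0 (mod 112), i.e. 112 ∣ 91k. Since gcd(91, 112) = 7, dividing through by 7 this holds exactly when 16 ∣ 13k, and as gcd(13, 16) = 1, exactly when 16 ∣ k.
The smallest positive such k is 16.

16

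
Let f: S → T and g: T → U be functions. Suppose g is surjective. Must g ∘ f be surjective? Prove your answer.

not surjective

No. Take S = {1}, T = U = {1, 2, 3, 4}, f(1) = 1, and g = identity (surjective).
Then (g ∘ f)(1) = 1, and 4 ∈ U has no preimage under g ∘ f, so g ∘ f is not surjective.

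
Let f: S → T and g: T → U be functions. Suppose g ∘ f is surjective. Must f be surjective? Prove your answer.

not surjective

No. Take S = {1}, T = {1, 2, 3}, U = {1}, f(a) = 1 for every a ∈ S, and g(b) = 1 for every b ∈ T.
Then g ∘ f is surjective onto {1}, but 3 ∈ T has no preimage under f, so f is not surjective.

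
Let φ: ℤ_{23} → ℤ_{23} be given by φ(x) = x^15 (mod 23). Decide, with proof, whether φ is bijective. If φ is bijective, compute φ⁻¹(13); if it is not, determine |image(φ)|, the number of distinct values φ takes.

Since 23 is prime, the nonzero elements of ℤ_{23} form a cyclic group of order 22.
As gcd(15, 22) = 1, raising to the 15th power is a bijection on this group: if x_1^15 ≡ x_2^15 then (x_1x_2^{−1})^15 = 1, and the only element of order dividing gcd(15, 22) = 1 is 1, so x_1 = x_2.
With φ(0) = 0 this makes φ injective on all of ℤ_{23}, hence bijective (finite equal-size domain and codomain). In particular φ is bijective.
Since φ is bijective, we find the preimage of 13. The inverse of x ↦ x^15 on (ℤ_{23})^× is x ↦ x^3, because 15·3 = 45 = 2·22 + 1 ≡ 1 (mod 22) and x^{22} = 1 for x ≠ 0 (Fermat). So φ⁻¹(13) = 13^3 mod 23.
Repeated squaring mod 23: 13^1 ≡ 13, 13^2 ≡ 13² = 169 ≡ 8. Since 3 = 2 + 1, 13^3 ≡ 8·13: 8·13 = 104 ≡ 12. So 13^3 ≡ 12 (mod 23).
Hence φ⁻¹(13) = 12.

12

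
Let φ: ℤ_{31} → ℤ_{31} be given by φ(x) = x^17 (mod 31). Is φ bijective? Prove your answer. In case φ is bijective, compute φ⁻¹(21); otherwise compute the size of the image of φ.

Since 31 is prime, the nonzero elements of ℤ_{31} form a cyclic group of order 30.
As gcd(17, 30) = 1, raising to the 17th power is a bijection on this group: if s^17 ≡ t^17 then (st^{−1})^17 = 1, and the only element of order dividing gcd(17, 30) = 1 is 1, so s = t.
With φ(0) = 0 this makes φ injective on all of ℤ_{31}, hence bijective (finite equal-size domain and codomain). In particular φ is bijective.
Since φ is bijective, we find the preimage of 21. The inverse of x ↦ x^17 on (ℤ_{31})^× is x ↦ x^23, because 17·23 = 391 = 13·30 + 1 ≡ 1 (mod 30) and x^{30} = 1 for x ≠ 0 (Fermat). So φ⁻¹(21) = 21^23 mod 31.
Repeated squaring mod 31: 21^1 ≡ 21, 21^2 ≡ 21² = 441 ≡ 7, 21^4 ≡ 7² = 49 ≡ 18, 21^8 ≡ 18² = 324 ≡ 14, 21^16 ≡ 14² = 196 ≡ 10. Since 23 = 16 + 4 + 2 + 1, 21^23 ≡ 10·18·7·21: 10·18 = 180 ≡ 25, then 25·7 = 175 ≡ 20, then 20·21 = 420 ≡ 17. So 21^23 ≡ 17 (mod 31).
Hence φ⁻¹(21) = 17.

17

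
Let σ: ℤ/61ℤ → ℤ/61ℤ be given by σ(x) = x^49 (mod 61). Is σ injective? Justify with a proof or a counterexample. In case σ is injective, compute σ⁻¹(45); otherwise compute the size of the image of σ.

39

Since 61 is prime, the nonzero elements of ℤ/61ℤ form a cyclic group of order 60.
As gcd(49, 60) = 1, raising to the 49th power is a bijection on this group: if s^49 ≡ t^49 then (st^{−1})^49 = 1, and the only element of order dividing gcd(49, 60) = 1 is 1, so s = t.
With σ(0) = 0 this makes σ injective on all of ℤ/61ℤ, hence bijective (finite equal-size domain and codomain). In particular σ is injective.
Since σ is injective, we find the preimage of 45. The inverse of x ↦ x^49 on (ℤ/61ℤ)^× is x ↦ x^49, because 49·49 = 2401 = 40·60 + 1 ≡ 1 (mod 60) and x^{60} = 1 for x ≠ 0 (Fermat). So σ⁻¹(45) = 45^49 mod 61.
Repeated squaring mod 61: 45^1 ≡ 45, 45^2 ≡ 45² = 2025 ≡ 12, 45^4 ≡ 12² = 144 ≡ 22, 45^8 ≡ 22² = 484 ≡ 57, 45^16 ≡ 57² = 3249 ≡ 16, 45^32 ≡ 16² = 256 ≡ 12. Since 49 = 32 + 16 + 1, 45^49 ≡ 12·16·45: 12·16 = 192 ≡ 9, then 9·45 = 405 ≡ 39. So 45^49 ≡ 39 (mod 61).
Hence σ⁻¹(45) = 39.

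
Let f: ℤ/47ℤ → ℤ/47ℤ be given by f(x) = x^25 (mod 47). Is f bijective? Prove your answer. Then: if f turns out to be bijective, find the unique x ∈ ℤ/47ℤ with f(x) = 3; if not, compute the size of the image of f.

12

Since 47 is prime, the nonzero elements of ℤ/47ℤ form a cyclic group of order 46.
As gcd(25, 46) = 1, raising to the 25th power is a bijection on this group: if a^25 ≡ b^25 then (ab^{−1})^25 = 1, and the only element of order dividing gcd(25, 46) = 1 is 1, so a = b.
With f(0) = 0 this makes f injective on all of ℤ/47ℤ, hence bijective (finite equal-size domain and codomain). In particular f is bijective.
Since f is bijective, we find the preimage of 3. The inverse of x ↦ x^25 on (ℤ/47ℤ)^× is x ↦ x^35, because 25·35 = 875 = 19·46 + 1 ≡ 1 (mod 46) and x^{46} = 1 for x ≠ 0 (Fermat). So f⁻¹(3) = 3^35 mod 47.
Repeated squaring mod 47: 3^1 ≡ 3, 3^2 ≡ 3² = 9, 3^4 ≡ 9² = 81 ≡ 34, 3^8 ≡ 34² = 1156 ≡ 28, 3^16 ≡ 28² = 784 ≡ 32, 3^32 ≡ 32² = 1024 ≡ 37. Since 35 = 32 + 2 + 1, 3^35 ≡ 37·9·3: 37·9 = 333 ≡ 4, then 4·3 = 12. So 3^35 ≡ 12 (mod 47).
Hence f⁻¹(3) = 12.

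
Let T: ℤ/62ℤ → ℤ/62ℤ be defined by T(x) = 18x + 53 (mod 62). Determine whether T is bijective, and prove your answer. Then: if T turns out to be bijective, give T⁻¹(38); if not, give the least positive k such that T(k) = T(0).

We have gcd(18, 62) = 2 > 1. Taking s = 0 and t = 31: T(0) = 53 and T(31) = 18·31 + 53 = 611 ≡ 53 (mod 62).
So T(0) = T(31) while 0 ≠ 31, so T is not injective, hence not bijective.
Since T is not bijective, we find the least positive k with T(k) = T(0): this means 18k ≡ 0 (mod 62), i.e. 62 ∣ 18k. Since gcd(18, 62) = 2, dividing through by 2 this holds exactly when 31 ∣ 9k, and as gcd(9, 31) = 1, exactly when 31 ∣ k.
The smallest positive such k is 31.

31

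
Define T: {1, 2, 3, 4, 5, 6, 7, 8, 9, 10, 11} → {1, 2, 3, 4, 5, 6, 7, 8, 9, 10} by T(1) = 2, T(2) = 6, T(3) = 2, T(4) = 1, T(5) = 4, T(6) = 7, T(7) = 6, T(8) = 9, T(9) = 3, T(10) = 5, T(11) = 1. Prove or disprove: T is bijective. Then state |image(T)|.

T(1) = 2 = T(3) with 1 ≠ 3, so T is not injective, hence not bijective.
The image of T is {1, 2, 3, 4, 5, 6, 7, 9}, which has 8 elements.

8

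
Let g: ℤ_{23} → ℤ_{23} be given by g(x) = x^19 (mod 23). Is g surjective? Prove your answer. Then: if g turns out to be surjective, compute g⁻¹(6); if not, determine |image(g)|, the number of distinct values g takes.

Since 23 is prime, the nonzero elements of ℤ_{23} form a cyclic group of order 22.
As gcd(19, 22) = 1, raising to the 19th power is a bijection on this group: if a^19 ≡ b^19 then (ab^{−1})^19 = 1, and the only element of order dividing gcd(19, 22) = 1 is 1, so a = b.
With g(0) = 0 this makes g injective on all of ℤ_{23}, hence bijective (finite equal-size domain and codomain). In particular g is surjective.
Since g is surjective, we find the preimage of 6. The inverse of x ↦ x^19 on (ℤ_{23})^× is x ↦ x^7, because 19·7 = 133 = 6·22 + 1 ≡ 1 (mod 22) and x^{22} = 1 for x ≠ 0 (Fermat). So g⁻¹(6) = 6^7 mod 23.
Repeated squaring mod 23: 6^1 ≡ 6, 6^2 ≡ 6² = 36 ≡ 13, 6^4 ≡ 13² = 169 ≡ 8. Since 7 = 4 + 2 + 1, 6^7 ≡ 8·13·6: 8·13 = 104 ≡ 12, then 12·6 = 72 ≡ 3. So 6^7 ≡ 3 (mod 23).
Hence g⁻¹(6) = 3.

3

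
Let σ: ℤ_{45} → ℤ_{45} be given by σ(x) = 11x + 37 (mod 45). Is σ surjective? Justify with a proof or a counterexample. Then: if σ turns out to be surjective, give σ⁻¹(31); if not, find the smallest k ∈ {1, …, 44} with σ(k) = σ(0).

24

Since gcd(11, 45) = 1, 11 is invertible modulo 45. Euclid's algorithm: 45 = 4·11 + 1; back-substituting gives 1 = 41·11 − 10·45, so 11⁻¹ ≡ 41 (mod 45).
Then y ↦ 41(y − 37) is a two-sided inverse to σ, so every y ∈ ℤ_{45} has a preimage.
So σ is surjective.
Since σ is surjective, we find σ⁻¹(31): we need 11x ≡ 31 − 37 ≡ 39 (mod 45). Using 11⁻¹ = 41: x ≡ 41·39 = 1599 = 35·45 + 24, so x = 24.
Check: σ(24) = 11·24 + 37 = 301 = 6·45 + 31 ≡ 31 (mod 45).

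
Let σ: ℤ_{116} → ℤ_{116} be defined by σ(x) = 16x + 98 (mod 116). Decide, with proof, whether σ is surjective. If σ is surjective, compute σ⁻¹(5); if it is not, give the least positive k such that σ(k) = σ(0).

Since gcd(16, 116) = 4, we have 16x ≡ 0 (mod 4) for all x, so σ(x) ≡ 2 (mod 4).
But 0 ≢ 2 (mod 4), so 0 ∈ ℤ_{116} has no preimage. Therefore σ is not surjective.
Since σ is not surjective, we find the least positive k with σ(k) = σ(0): this means 16k ≡ 0 (mod 116), i.e. 116 ∣ 16k. Since gcd(16, 116) = 4, dividing through by 4 this holds exactly when 29 ∣ 4k, and as gcd(4, 29) = 1, exactly when 29 ∣ k.
The smallest positive such k is 29.

29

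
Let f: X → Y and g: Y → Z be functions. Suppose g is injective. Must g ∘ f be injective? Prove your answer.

No. Take X = {1, 2}, Y = Z = {1, 2, 3, 4, 5}, f(1) = f(2) = 1, and g = identity (injective).
Then (g ∘ f)(1) = (g ∘ f)(2) = 1 with 1 ≠ 2, so g ∘ f is not injective.

not injective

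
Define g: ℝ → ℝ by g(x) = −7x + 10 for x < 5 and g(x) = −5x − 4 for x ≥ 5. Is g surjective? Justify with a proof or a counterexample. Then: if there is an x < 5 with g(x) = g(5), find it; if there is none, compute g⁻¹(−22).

Both pieces are strictly decreasing (slopes −7 and −5), so each is injective on its own interval.
The left piece maps (−∞, 5) onto (−25, ∞); the right piece maps [5, ∞) onto (−∞, −29].
The union (−25, ∞) ∪ (−∞, −29] omits the interval between −25 and −29; in particular −25 has no preimage. So g is not surjective.
Because the two images are disjoint, no x < 5 has g(x) = g(5), so we compute g⁻¹(−22): −22 lies in (−25, ∞), so solve −7x + 10 = −22: x = (−22 − 10)/(−7) = 32/7.

32/7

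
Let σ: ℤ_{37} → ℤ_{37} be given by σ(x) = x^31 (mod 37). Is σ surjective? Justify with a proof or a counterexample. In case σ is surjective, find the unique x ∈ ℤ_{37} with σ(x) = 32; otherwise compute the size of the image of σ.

19

Since 37 is prime, the nonzero elements of ℤ_{37} form a cyclic group of order 36.
As gcd(31, 36) = 1, raising to the 31st power is a bijection on this group: if x_1^31 ≡ x_2^31 then (x_1x_2^{−1})^31 = 1, and the only element of order dividing gcd(31, 36) = 1 is 1, so x_1 = x_2.
With σ(0) = 0 this makes σ injective on all of ℤ_{37}, hence bijective (finite equal-size domain and codomain). In particular σ is surjective.
Since σ is surjective, we find the preimage of 32. The inverse of x ↦ x^31 on (ℤ_{37})^× is x ↦ x^7, because 31·7 = 217 = 6·36 + 1 ≡ 1 (mod 36) and x^{36} = 1 for x ≠ 0 (Fermat). So σ⁻¹(32) = 32^7 mod 37.
Repeated squaring mod 37: 32^1 ≡ 32, 32^2 ≡ 32² = 1024 ≡ 25, 32^4 ≡ 25² = 625 ≡ 33. Since 7 = 4 + 2 + 1, 32^7 ≡ 33·25·32: 33·25 = 825 ≡ 11, then 11·32 = 352 ≡ 19. So 32^7 ≡ 19 (mod 37).
Hence σ⁻¹(32) = 19.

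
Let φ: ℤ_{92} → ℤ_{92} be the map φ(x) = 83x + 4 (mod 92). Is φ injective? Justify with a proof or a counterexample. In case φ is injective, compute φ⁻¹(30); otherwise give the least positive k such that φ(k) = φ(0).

Recall: φ is injective when φ(s) = φ(t) forces s = t.
If φ(s) = φ(t), then 83s ≡ 83t (mod 92). Because gcd(83, 92) = 1, we may cancel 83 to get s ≡ t (mod 92).
Hence φ is injective.
We now compute 83⁻¹ mod 92 explicitly. Euclid's algorithm: 92 = 1·83 + 9, 83 = 9·9 + 2, 9 = 4·2 + 1; back-substituting gives 1 = 51·83 − 46·92, so 83⁻¹ ≡ 51 (mod 92).
Since φ is injective, we find φ⁻¹(30): we need 83x ≡ 30 − 4 ≡ 26 (mod 92). Using 83⁻¹ = 51: x ≡ 51·26 = 1326 = 14·92 + 38, so x = 38.
Check: φ(38) = 83·38 + 4 = 3158 = 34·92 + 30 ≡ 30 (mod 92).

38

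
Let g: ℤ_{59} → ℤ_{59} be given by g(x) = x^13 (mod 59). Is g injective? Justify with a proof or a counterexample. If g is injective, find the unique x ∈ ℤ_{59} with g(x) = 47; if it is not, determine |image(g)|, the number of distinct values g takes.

43

Since 59 is prime, the nonzero elements of ℤ_{59} form a cyclic group of order 58.
As gcd(13, 58) = 1, raising to the 13th power is a bijection on this group: if a^13 ≡ b^13 then (ab^{−1})^13 = 1, and the only element of order dividing gcd(13, 58) = 1 is 1, so a = b.
With g(0) = 0 this makes g injective on all of ℤ_{59}, hence bijective (finite equal-size domain and codomain). In particular g is injective.
Since g is injective, we find the preimage of 47. The inverse of x ↦ x^13 on (ℤ_{59})^× is x ↦ x^9, because 13·9 = 117 = 2·58 + 1 ≡ 1 (mod 58) and x^{58} = 1 for x ≠ 0 (Fermat). So g⁻¹(47) = 47^9 mod 59.
Repeated squaring mod 59: 47^1 ≡ 47, 47^2 ≡ 47² = 2209 ≡ 26, 47^4 ≡ 26² = 676 ≡ 27, 47^8 ≡ 27² = 729 ≡ 21. Since 9 = 8 + 1, 47^9 ≡ 21·47: 21·47 = 987 ≡ 43. So 47^9 ≡ 43 (mod 59).
Hence g⁻¹(47) = 43.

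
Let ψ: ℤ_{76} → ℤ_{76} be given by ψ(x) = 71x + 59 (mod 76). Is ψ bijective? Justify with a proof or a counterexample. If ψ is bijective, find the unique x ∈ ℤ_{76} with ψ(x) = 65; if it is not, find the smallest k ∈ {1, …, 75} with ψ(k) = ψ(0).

Suppose ψ(x_1) = ψ(x_2) in ℤ_{76}. Then 71x_1 + 59 ≡ 71x_2 + 59 (mod 76), thus 71(x_1 − x_2) ≡ 0 (mod 76).
Since gcd(71, 76) = 1, 71 is invertible modulo 76, thus x_1 − x_2 ≡ 0 (mod 76), i.e. x_1 = x_2.
We now compute 71⁻¹ mod 76 explicitly. Euclid's algorithm: 76 = 1·71 + 5, 71 = 14·5 + 1; back-substituting gives 1 = 15·71 − 14·76, so 71⁻¹ ≡ 15 (mod 76).
For any y ∈ ℤ_{76}, x = 15(y − 59) mod 76 satisfies ψ(x) = 71·15(y − 59) + 59 ≡ y (since 71·15 ≡ 1 mod 76). So every y has a preimage.
So ψ is bijective.
Since ψ is bijective, we find ψ⁻¹(65): we need 71x ≡ 65 − 59 ≡ 6 (mod 76). Using 71⁻¹ = 15: x ≡ 15·6 = 90 = 1·76 + 14, so x = 14.
Check: ψ(14) = 71·14 + 59 = 1053 = 13·76 + 65 ≡ 65 (mod 76).

14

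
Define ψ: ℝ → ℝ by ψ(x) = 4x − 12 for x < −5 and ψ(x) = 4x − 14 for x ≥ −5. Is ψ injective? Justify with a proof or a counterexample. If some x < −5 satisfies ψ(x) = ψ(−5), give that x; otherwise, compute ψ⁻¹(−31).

-11/2

Both pieces are strictly increasing (slopes 4 and 4), so each is injective on its own interval.
The left piece maps (−∞, −5) onto (−∞, −32); the right piece maps [−5, ∞) onto [−34, ∞).
These images overlap. In particular ψ(−5) = −34 (right piece), and solving 4x − 12 = −34 on the left piece gives x = −11/2 < −5.
So ψ(−11/2) = ψ(−5) with −11/2 ≠ −5, and ψ is not injective. This x = −11/2 is the requested value below −5.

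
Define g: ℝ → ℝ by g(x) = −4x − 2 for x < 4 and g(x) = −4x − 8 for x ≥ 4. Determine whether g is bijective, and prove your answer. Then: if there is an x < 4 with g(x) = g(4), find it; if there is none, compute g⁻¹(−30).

Both pieces are strictly decreasing (slopes −4 and −4), so each is injective on its own interval.
The left piece maps (−∞, 4) onto (−18, ∞); the right piece maps [4, ∞) onto (−∞, −24].
The images leave a gap (−18 has no preimage), so g is not surjective, hence not bijective.
Because the two images are disjoint, no x < 4 has g(x) = g(4), so we compute g⁻¹(−30): −30 lies in (−∞, −24], so solve −4x − 8 = −30: x = (−30 + 8)/(−4) = 11/2.

11/2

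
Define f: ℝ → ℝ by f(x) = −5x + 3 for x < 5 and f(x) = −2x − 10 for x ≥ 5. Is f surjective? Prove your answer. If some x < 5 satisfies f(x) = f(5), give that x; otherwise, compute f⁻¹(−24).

23/5

Both pieces are strictly decreasing (slopes −5 and −2), so each is injective on its own interval.
The left piece maps (−∞, 5) onto (−22, ∞); the right piece maps [5, ∞) onto (−∞, −20].
The union (−22, ∞) ∪ (−∞, −20] covers ℝ, so f is surjective.
For the follow-up: the images overlap, so an x < 5 with f(x) = f(5) exists. f(5) = −20; solving −5x + 3 = −20 for x < 5 gives x = (−20 − 3)/(−5) = 23/5.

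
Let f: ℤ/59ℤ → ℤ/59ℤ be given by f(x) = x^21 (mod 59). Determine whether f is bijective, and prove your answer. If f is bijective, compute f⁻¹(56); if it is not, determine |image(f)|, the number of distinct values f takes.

Since 59 is prime, the nonzero elements of ℤ/59ℤ form a cyclic group of order 58.
As gcd(21, 58) = 1, raising to the 21st power is a bijection on this group: if u^21 ≡ v^21 then (uv^{−1})^21 = 1, and the only element of order dividing gcd(21, 58) = 1 is 1, so u = v.
With f(0) = 0 this makes f injective on all of ℤ/59ℤ, hence bijective (finite equal-size domain and codomain). In particular f is bijective.
Since f is bijective, we find the preimage of 56. The inverse of x ↦ x^21 on (ℤ/59ℤ)^× is x ↦ x^47, because 21·47 = 987 = 17·58 + 1 ≡ 1 (mod 58) and x^{58} = 1 for x ≠ 0 (Fermat). So f⁻¹(56) = 56^47 mod 59.
Repeated squaring mod 59: 56^1 ≡ 56, 56^2 ≡ 56² = 3136 ≡ 9, 56^4 ≡ 9² = 81 ≡ 22, 56^8 ≡ 22² = 484 ≡ 12, 56^16 ≡ 12² = 144 ≡ 26, 56^32 ≡ 26² = 676 ≡ 27. Since 47 = 32 + 8 + 4 + 2 + 1, 56^47 ≡ 27·12·22·9·56: 27·12 = 324 ≡ 29, then 29·22 = 638 ≡ 48, then 48·9 = 432 ≡ 19, then 19·56 = 1064 ≡ 2. So 56^47 ≡ 2 (mod 59).
Hence f⁻¹(56) = 2.

2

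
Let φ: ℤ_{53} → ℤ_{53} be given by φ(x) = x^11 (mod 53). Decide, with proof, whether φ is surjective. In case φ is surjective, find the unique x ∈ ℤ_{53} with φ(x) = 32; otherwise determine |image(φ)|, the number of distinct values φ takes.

50

Since 53 is prime, the nonzero elements of ℤ_{53} form a cyclic group of order 52.
As gcd(11, 52) = 1, raising to the 11th power is a bijection on this group: if u^11 ≡ v^11 then (uv^{−1})^11 = 1, and the only element of order dividing gcd(11, 52) = 1 is 1, so u = v.
With φ(0) = 0 this makes φ injective on all of ℤ_{53}, hence bijective (finite equal-size domain and codomain). In particular φ is surjective.
Since φ is surjective, we find the preimage of 32. The inverse of x ↦ x^11 on (ℤ_{53})^× is x ↦ x^19, because 11·19 = 209 = 4·52 + 1 ≡ 1 (mod 52) and x^{52} = 1 for x ≠ 0 (Fermat). So φ⁻¹(32) = 32^19 mod 53.
Repeated squaring mod 53: 32^1 ≡ 32, 32^2 ≡ 32² = 1024 ≡ 17, 32^4 ≡ 17² = 289 ≡ 24, 32^8 ≡ 24² = 576 ≡ 46, 32^16 ≡ 46² = 2116 ≡ 49. Since 19 = 16 + 2 + 1, 32^19 ≡ 49·17·32: 49·17 = 833 ≡ 38, then 38·32 = 1216 ≡ 50. So 32^19 ≡ 50 (mod 53).
Hence φ⁻¹(32) = 50.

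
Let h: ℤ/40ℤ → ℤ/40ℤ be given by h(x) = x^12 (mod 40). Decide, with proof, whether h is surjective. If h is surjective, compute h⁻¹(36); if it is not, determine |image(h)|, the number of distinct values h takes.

4

h(1) = 1^12 = 1.
h(3): Repeated squaring mod 40: 3^1 ≡ 3, 3^2 ≡ 3² = 9, 3^4 ≡ 9² = 81 ≡ 1, 3^8 ≡ 1² = 1. Since 12 = 8 + 4, 3^12 ≡ 1·1: 1·1 = 1. So 3^12 ≡ 1 (mod 40).
So h(1) = h(3) = 1 while 1 ≠ 3, hence h is not injective.
A non-injective map from the 40-element set ℤ/40ℤ to itself takes at most 39 distinct values, so it cannot be surjective. Thus h is not surjective.
Since h is not surjective, we determine |image(h)|. Computing x^12 mod 40 for each x (by repeated squaring, reducing mod 40 at every step), the values h(0), h(1), …, h(39) are: 0, 1, 16, 1, 16, 25, 16, 1, 16, 1, 0, 1, 16, 1, 16, 25, 16, 1, 16, 1, 0, 1, 16, 1, 16, 25, 16, 1, 16, 1, 0, 1, 16, 1, 16, 25, 16, 1, 16, 1.
The distinct values are {0, 1, 16, 25}; there are 4 of them.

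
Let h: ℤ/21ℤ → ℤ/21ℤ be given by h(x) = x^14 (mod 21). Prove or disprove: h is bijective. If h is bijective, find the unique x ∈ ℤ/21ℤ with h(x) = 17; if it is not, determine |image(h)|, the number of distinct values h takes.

h(2): Repeated squaring mod 21: 2^1 ≡ 2, 2^2 ≡ 2² = 4, 2^4 ≡ 4² = 16, 2^8 ≡ 16² = 256 ≡ 4. Since 14 = 8 + 4 + 2, 2^14 ≡ 4·16·4: 4·16 = 64 ≡ 1, then 1·4 = 4. So 2^14 ≡ 4 (mod 21).
h(5): Repeated squaring mod 21: 5^1 ≡ 5, 5^2 ≡ 5² = 25 ≡ 4, 5^4 ≡ 4² = 16, 5^8 ≡ 16² = 256 ≡ 4. Since 14 = 8 + 4 + 2, 5^14 ≡ 4·16·4: 4·16 = 64 ≡ 1, then 1·4 = 4. So 5^14 ≡ 4 (mod 21).
So h(2) = h(5) = 4 while 2 ≠ 5, so h is not injective, hence not bijective.
Since h is not bijective, we determine |image(h)|. Computing x^14 mod 21 for each x (by repeated squaring, reducing mod 21 at every step), the values h(0), h(1), …, h(20) are: 0, 1, 4, 9, 16, 4, 15, 7, 1, 18, 16, 16, 18, 1, 7, 15, 4, 16, 9, 4, 1.
The distinct values are {0, 1, 4, 7, 9, 15, 16, 18}; there are 8 of them.

8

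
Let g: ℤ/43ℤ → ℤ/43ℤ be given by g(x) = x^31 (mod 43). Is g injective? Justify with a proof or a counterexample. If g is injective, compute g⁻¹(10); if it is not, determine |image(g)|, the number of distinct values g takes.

40

Since 43 is prime, the nonzero elements of ℤ/43ℤ form a cyclic group of order 42.
As gcd(31, 42) = 1, raising to the 31st power is a bijection on this group: if s^31 ≡ t^31 then (st^{−1})^31 = 1, and the only element of order dividing gcd(31, 42) = 1 is 1, so s = t.
With g(0) = 0 this makes g injective on all of ℤ/43ℤ, hence bijective (finite equal-size domain and codomain). In particular g is injective.
Since g is injective, we find the preimage of 10. The inverse of x ↦ x^31 on (ℤ/43ℤ)^× is x ↦ x^19, because 31·19 = 589 = 14·42 + 1 ≡ 1 (mod 42) and x^{42} = 1 for x ≠ 0 (Fermat). So g⁻¹(10) = 10^19 mod 43.
Repeated squaring mod 43: 10^1 ≡ 10, 10^2 ≡ 10² = 100 ≡ 14, 10^4 ≡ 14² = 196 ≡ 24, 10^8 ≡ 24² = 576 ≡ 17, 10^16 ≡ 17² = 289 ≡ 31. Since 19 = 16 + 2 + 1, 10^19 ≡ 31·14·10: 31·14 = 434 ≡ 4, then 4·10 = 40. So 10^19 ≡ 40 (mod 43).
Hence g⁻¹(10) = 40.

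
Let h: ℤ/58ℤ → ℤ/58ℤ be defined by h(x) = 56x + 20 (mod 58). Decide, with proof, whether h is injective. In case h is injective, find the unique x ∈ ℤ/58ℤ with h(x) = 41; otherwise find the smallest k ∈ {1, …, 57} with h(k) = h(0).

29

We have gcd(56, 58) = 2 > 1. Taking s = 0 and t = 29: h(0) = 20 and h(29) = 56·29 + 20 = 1644 ≡ 20 (mod 58).
So h(0) = h(29) while 0 ≠ 29, so h is not injective.
Since h is not injective, we find the least positive k with h(k) = h(0): this means 56k ≡ 0 (mod 58), i.e. 58 ∣ 56k. Since gcd(56, 58) = 2, dividing through by 2 this holds exactly when 29 ∣ 28k, and as gcd(28, 29) = 1, exactly when 29 ∣ k.
The smallest positive such k is 29.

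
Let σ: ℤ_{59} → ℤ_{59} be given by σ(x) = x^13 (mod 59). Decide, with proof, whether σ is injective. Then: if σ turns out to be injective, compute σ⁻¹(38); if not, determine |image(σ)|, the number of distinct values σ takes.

8

Since 59 is prime, the nonzero elements of ℤ_{59} form a cyclic group of order 58.
As gcd(13, 58) = 1, raising to the 13th power is a bijection on this group: if a^13 ≡ b^13 then (ab^{−1})^13 = 1, and the only element of order dividing gcd(13, 58) = 1 is 1, so a = b.
With σ(0) = 0 this makes σ injective on all of ℤ_{59}, hence bijective (finite equal-size domain and codomain). In particular σ is injective.
Since σ is injective, we find the preimage of 38. The inverse of x ↦ x^13 on (ℤ_{59})^× is x ↦ x^9, because 13·9 = 117 = 2·58 + 1 ≡ 1 (mod 58) and x^{58} = 1 for x ≠ 0 (Fermat). So σ⁻¹(38) = 38^9 mod 59.
Repeated squaring mod 59: 38^1 ≡ 38, 38^2 ≡ 38² = 1444 ≡ 28, 38^4 ≡ 28² = 784 ≡ 17, 38^8 ≡ 17² = 289 ≡ 53. Since 9 = 8 + 1, 38^9 ≡ 53·38: 53·38 = 2014 ≡ 8. So 38^9 ≡ 8 (mod 59).
Hence σ⁻¹(38) = 8.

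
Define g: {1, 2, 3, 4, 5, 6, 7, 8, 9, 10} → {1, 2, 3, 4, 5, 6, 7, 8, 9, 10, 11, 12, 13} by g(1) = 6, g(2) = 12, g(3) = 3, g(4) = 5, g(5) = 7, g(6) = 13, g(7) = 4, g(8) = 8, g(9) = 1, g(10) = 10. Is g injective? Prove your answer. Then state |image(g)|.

10

The values g(1), …, g(10) are 6, 12, 3, 5, 7, 13, 4, 8, 1, 10 — all distinct.
So g(u) = g(v) only when u = v, and g is injective.
The image of g is {1, 3, 4, 5, 6, 7, 8, 10, 12, 13}, which has 10 elements.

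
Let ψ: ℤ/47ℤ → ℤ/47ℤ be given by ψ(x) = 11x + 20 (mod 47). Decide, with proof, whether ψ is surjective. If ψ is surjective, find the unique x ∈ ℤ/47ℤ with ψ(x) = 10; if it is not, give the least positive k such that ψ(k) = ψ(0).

29

Since gcd(11, 47) = 1, 11 is invertible modulo 47. Euclid's algorithm: 47 = 4·11 + 3, 11 = 3·3 + 2, 3 = 1·2 + 1; back-substituting gives 1 = 30·11 − 7·47, so 11⁻¹ ≡ 30 (mod 47).
Then y ↦ 30(y − 20) is a two-sided inverse to ψ, so every y ∈ ℤ/47ℤ has a preimage.
So ψ is surjective.
Since ψ is surjective, we find ψ⁻¹(10): we need 11x ≡ 10 − 20 ≡ 37 (mod 47). Using 11⁻¹ = 30: x ≡ 30·37 = 1110 = 23·47 + 29, so x = 29.
Check: ψ(29) = 11·29 + 20 = 339 = 7·47 + 10 ≡ 10 (mod 47).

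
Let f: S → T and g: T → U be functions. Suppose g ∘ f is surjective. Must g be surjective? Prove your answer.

Let c ∈ U. Since g ∘ f is surjective, some a ∈ S has g(f(a)) = c. Then b = f(a) ∈ T satisfies g(b) = c. So g is surjective.

surjective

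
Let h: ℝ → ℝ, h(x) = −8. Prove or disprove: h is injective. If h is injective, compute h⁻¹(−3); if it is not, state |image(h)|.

Recall that h is injective if h(s) = h(t) implies s = t.
h(0) = −8 = h(1) with 0 ≠ 1, so h is not injective.
Since h is not injective, we state |image(h)|: the image of h is {−8}, which has 1 element.

1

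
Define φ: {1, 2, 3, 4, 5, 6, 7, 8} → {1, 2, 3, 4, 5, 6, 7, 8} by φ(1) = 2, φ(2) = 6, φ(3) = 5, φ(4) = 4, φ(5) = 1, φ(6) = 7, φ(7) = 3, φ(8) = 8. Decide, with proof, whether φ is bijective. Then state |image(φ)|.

The values 2, 6, 5, 4, 1, 7, 3, 8 are a permutation of {1, 2, 3, 4, 5, 6, 7, 8}: each element appears exactly once.
So φ is injective and surjective, hence bijective.
The image of φ is {1, 2, 3, 4, 5, 6, 7, 8}, which has 8 elements.

8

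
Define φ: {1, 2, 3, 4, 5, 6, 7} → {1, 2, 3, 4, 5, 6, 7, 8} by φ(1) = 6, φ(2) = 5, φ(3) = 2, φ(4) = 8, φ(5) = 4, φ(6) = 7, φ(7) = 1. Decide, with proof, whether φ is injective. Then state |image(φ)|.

7

The values φ(1), …, φ(7) are 6, 5, 2, 8, 4, 7, 1 — all distinct.
So φ(u) = φ(v) only when u = v, and φ is injective.
The image of φ is {1, 2, 4, 5, 6, 7, 8}, which has 7 elements.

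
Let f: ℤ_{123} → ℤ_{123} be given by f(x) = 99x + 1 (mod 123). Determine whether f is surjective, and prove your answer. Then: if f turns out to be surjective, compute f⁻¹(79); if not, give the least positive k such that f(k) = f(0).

Since gcd(99, 123) = 3, we have 99x ≡ 0 (mod 3) for all x, so f(x) ≡ 1 (mod 3).
But 0 ≢ 1 (mod 3), so 0 ∈ ℤ_{123} has no preimage. So f is not surjective.
Since f is not surjective, we find the least positive k with f(k) = f(0): this means 99k ≡ 0 (mod 123), i.e. 123 ∣ 99k. Since gcd(99, 123) = 3, dividing through by 3 this holds exactly when 41 ∣ 33k, and as gcd(33, 41) = 1, exactly when 41 ∣ k.
The smallest positive such k is 41.

41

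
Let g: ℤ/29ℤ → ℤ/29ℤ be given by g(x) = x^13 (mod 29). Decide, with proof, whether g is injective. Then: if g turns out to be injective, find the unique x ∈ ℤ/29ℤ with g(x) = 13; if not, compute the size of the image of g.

Since 29 is prime, the nonzero elements of ℤ/29ℤ form a cyclic group of order 28.
As gcd(13, 28) = 1, raising to the 13th power is a bijection on this group: if a^13 ≡ b^13 then (ab^{−1})^13 = 1, and the only element of order dividing gcd(13, 28) = 1 is 1, so a = b.
With g(0) = 0 this makes g injective on all of ℤ/29ℤ, hence bijective (finite equal-size domain and codomain). In particular g is injective.
Since g is injective, we find the preimage of 13. The inverse of x ↦ x^13 on (ℤ/29ℤ)^× is x ↦ x^13, because 13·13 = 169 = 6·28 + 1 ≡ 1 (mod 28) and x^{28} = 1 for x ≠ 0 (Fermat). So g⁻¹(13) = 13^13 mod 29.
Repeated squaring mod 29: 13^1 ≡ 13, 13^2 ≡ 13² = 169 ≡ 24, 13^4 ≡ 24² = 576 ≡ 25, 13^8 ≡ 25² = 625 ≡ 16. Since 13 = 8 + 4 + 1, 13^13 ≡ 16·25·13: 16·25 = 400 ≡ 23, then 23·13 = 299 ≡ 9. So 13^13 ≡ 9 (mod 29).
Hence g⁻¹(13) = 9.

9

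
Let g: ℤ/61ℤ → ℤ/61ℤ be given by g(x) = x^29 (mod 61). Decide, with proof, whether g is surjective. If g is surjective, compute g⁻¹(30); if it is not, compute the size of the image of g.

2

Since 61 is prime, the nonzero elements of ℤ/61ℤ form a cyclic group of order 60.
As gcd(29, 60) = 1, raising to the 29th power is a bijection on this group: if x_1^29 ≡ x_2^29 then (x_1x_2^{−1})^29 = 1, and the only element of order dividing gcd(29, 60) = 1 is 1, so x_1 = x_2.
With g(0) = 0 this makes g injective on all of ℤ/61ℤ, hence bijective (finite equal-size domain and codomain). In particular g is surjective.
Since g is surjective, we find the preimage of 30. The inverse of x ↦ x^29 on (ℤ/61ℤ)^× is x ↦ x^29, because 29·29 = 841 = 14·60 + 1 ≡ 1 (mod 60) and x^{60} = 1 for x ≠ 0 (Fermat). So g⁻¹(30) = 30^29 mod 61.
Repeated squaring mod 61: 30^1 ≡ 30, 30^2 ≡ 30² = 900 ≡ 46, 30^4 ≡ 46² = 2116 ≡ 42, 30^8 ≡ 42² = 1764 ≡ 56, 30^16 ≡ 56² = 3136 ≡ 25. Since 29 = 16 + 8 + 4 + 1, 30^29 ≡ 25·56·42·30: 25·56 = 1400 ≡ 58, then 58·42 = 2436 ≡ 57, then 57·30 = 1710 ≡ 2. So 30^29 ≡ 2 (mod 61).
Hence g⁻¹(30) = 2.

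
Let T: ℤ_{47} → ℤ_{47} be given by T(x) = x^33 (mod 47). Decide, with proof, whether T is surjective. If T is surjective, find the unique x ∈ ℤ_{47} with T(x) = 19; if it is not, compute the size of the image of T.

30

Since 47 is prime, the nonzero elements of ℤ_{47} form a cyclic group of order 46.
As gcd(33, 46) = 1, raising to the 33rd power is a bijection on this group: if s^33 ≡ t^33 then (st^{−1})^33 = 1, and the only element of order dividing gcd(33, 46) = 1 is 1, so s = t.
With T(0) = 0 this makes T injective on all of ℤ_{47}, hence bijective (finite equal-size domain and codomain). In particular T is surjective.
Since T is surjective, we find the preimage of 19. The inverse of x ↦ x^33 on (ℤ_{47})^× is x ↦ x^7, because 33·7 = 231 = 5·46 + 1 ≡ 1 (mod 46) and x^{46} = 1 for x ≠ 0 (Fermat). So T⁻¹(19) = 19^7 mod 47.
Repeated squaring mod 47: 19^1 ≡ 19, 19^2 ≡ 19² = 361 ≡ 32, 19^4 ≡ 32² = 1024 ≡ 37. Since 7 = 4 + 2 + 1, 19^7 ≡ 37·32·19: 37·32 = 1184 ≡ 9, then 9·19 = 171 ≡ 30. So 19^7 ≡ 30 (mod 47).
Hence T⁻¹(19) = 30.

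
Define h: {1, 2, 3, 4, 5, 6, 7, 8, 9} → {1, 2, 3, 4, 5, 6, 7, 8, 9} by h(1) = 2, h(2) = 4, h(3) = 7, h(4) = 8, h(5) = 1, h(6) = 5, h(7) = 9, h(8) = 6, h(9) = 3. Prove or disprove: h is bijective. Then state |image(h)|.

9

The values 2, 4, 7, 8, 1, 5, 9, 6, 3 are a permutation of {1, 2, 3, 4, 5, 6, 7, 8, 9}: each element appears exactly once.
So h is injective and surjective, hence bijective.
The image of h is {1, 2, 3, 4, 5, 6, 7, 8, 9}, which has 9 elements.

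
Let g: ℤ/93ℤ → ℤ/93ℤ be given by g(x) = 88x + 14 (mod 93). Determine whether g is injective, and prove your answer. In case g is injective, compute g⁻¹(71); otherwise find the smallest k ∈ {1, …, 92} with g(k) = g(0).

63

If g(x_1) = g(x_2), then 88x_1 ≡ 88x_2 (mod 93). Because gcd(88, 93) = 1, we may cancel 88 to get x_1 ≡ x_2 (mod 93).
So g is injective.
We now compute 88⁻¹ mod 93 explicitly. Euclid's algorithm: 93 = 1·88 + 5, 88 = 17·5 + 3, 5 = 1·3 + 2, 3 = 1·2 + 1; back-substituting gives 1 = 37·88 − 35·93, so 88⁻¹ ≡ 37 (mod 93).
Since g is injective, we compute g⁻¹(71): solve 88x + 14 ≡ 71 (mod 93), i.e. 88x ≡ 57 (mod 93).
Multiplying by 88⁻¹ = 37 gives x ≡ 37·57 = 2109 = 22·93 + 63 ≡ 63 (mod 93).
Check: g(63) = 88·63 + 14 = 5558 = 59·93 + 71 ≡ 71 (mod 93).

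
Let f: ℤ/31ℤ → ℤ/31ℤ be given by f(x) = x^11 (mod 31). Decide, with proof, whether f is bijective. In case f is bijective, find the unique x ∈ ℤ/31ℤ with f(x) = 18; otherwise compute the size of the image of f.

28

Since 31 is prime, the nonzero elements of ℤ/31ℤ form a cyclic group of order 30.
As gcd(11, 30) = 1, raising to the 11th power is a bijection on this group: if a^11 ≡ b^11 then (ab^{−1})^11 = 1, and the only element of order dividing gcd(11, 30) = 1 is 1, so a = b.
With f(0) = 0 this makes f injective on all of ℤ/31ℤ, hence bijective (finite equal-size domain and codomain). In particular f is bijective.
Since f is bijective, we find the preimage of 18. The inverse of x ↦ x^11 on (ℤ/31ℤ)^× is x ↦ x^11, because 11·11 = 121 = 4·30 + 1 ≡ 1 (mod 30) and x^{30} = 1 for x ≠ 0 (Fermat). So f⁻¹(18) = 18^11 mod 31.
Repeated squaring mod 31: 18^1 ≡ 18, 18^2 ≡ 18² = 324 ≡ 14, 18^4 ≡ 14² = 196 ≡ 10, 18^8 ≡ 10² = 100 ≡ 7. Since 11 = 8 + 2 + 1, 18^11 ≡ 7·14·18: 7·14 = 98 ≡ 5, then 5·18 = 90 ≡ 28. So 18^11 ≡ 28 (mod 31).
Hence f⁻¹(18) = 28.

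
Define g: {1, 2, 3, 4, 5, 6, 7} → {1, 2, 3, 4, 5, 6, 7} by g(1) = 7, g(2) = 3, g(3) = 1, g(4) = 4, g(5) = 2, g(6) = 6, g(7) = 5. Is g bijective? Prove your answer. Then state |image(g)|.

7

The values 7, 3, 1, 4, 2, 6, 5 are a permutation of {1, 2, 3, 4, 5, 6, 7}: each element appears exactly once.
So g is injective and surjective, hence bijective.
The image of g is {1, 2, 3, 4, 5, 6, 7}, which has 7 elements.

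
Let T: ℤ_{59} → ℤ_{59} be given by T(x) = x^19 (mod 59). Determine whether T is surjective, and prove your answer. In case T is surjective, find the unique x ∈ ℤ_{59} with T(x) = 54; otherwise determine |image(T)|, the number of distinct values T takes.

Since 59 is prime, the nonzero elements of ℤ_{59} form a cyclic group of order 58.
As gcd(19, 58) = 1, raising to the 19th power is a bijection on this group: if s^19 ≡ t^19 then (st^{−1})^19 = 1, and the only element of order dividing gcd(19, 58) = 1 is 1, so s = t.
With T(0) = 0 this makes T injective on all of ℤ_{59}, hence bijective (finite equal-size domain and codomain). In particular T is surjective.
Since T is surjective, we find the preimage of 54. The inverse of x ↦ x^19 on (ℤ_{59})^× is x ↦ x^55, because 19·55 = 1045 = 18·58 + 1 ≡ 1 (mod 58) and x^{58} = 1 for x ≠ 0 (Fermat). So T⁻¹(54) = 54^55 mod 59.
Repeated squaring mod 59: 54^1 ≡ 54, 54^2 ≡ 54² = 2916 ≡ 25, 54^4 ≡ 25² = 625 ≡ 35, 54^8 ≡ 35² = 1225 ≡ 45, 54^16 ≡ 45² = 2025 ≡ 19, 54^32 ≡ 19² = 361 ≡ 7. Since 55 = 32 + 16 + 4 + 2 + 1, 54^55 ≡ 7·19·35·25·54: 7·19 = 133 ≡ 15, then 15·35 = 525 ≡ 53, then 53·25 = 1325 ≡ 27, then 27·54 = 1458 ≡ 42. So 54^55 ≡ 42 (mod 59).
Hence T⁻¹(54) = 42.

42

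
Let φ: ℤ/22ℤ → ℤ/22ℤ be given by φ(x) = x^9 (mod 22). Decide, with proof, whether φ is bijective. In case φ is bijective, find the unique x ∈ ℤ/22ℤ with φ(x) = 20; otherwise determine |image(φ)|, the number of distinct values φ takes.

Computing x^9 mod 22 for each x (by repeated squaring, reducing mod 22 at every step), the values φ(0), φ(1), …, φ(21) are: 0, 1, 6, 15, 14, 9, 2, 19, 18, 5, 10, 11, 12, 17, 4, 3, 20, 13, 8, 7, 16, 21.
Every element of ℤ/22ℤ appears exactly once in this list, so φ is a bijection, and in particular bijective.
Since φ is bijective, we read off the preimage of 20 from the same table: φ(16) = 20, so φ⁻¹(20) = 16.

16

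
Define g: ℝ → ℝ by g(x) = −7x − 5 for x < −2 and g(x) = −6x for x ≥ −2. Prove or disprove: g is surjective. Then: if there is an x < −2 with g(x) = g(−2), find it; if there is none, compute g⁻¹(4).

Both pieces are strictly decreasing (slopes −7 and −6), so each is injective on its own interval.
The left piece maps (−∞, −2) onto (9, ∞); the right piece maps [−2, ∞) onto (−∞, 12].
The union (9, ∞) ∪ (−∞, 12] covers ℝ, so g is surjective.
For the follow-up: the images overlap, so an x < −2 with g(x) = g(−2) exists. g(−2) = 12; solving −7x − 5 = 12 for x < −2 gives x = (12 + 5)/(−7) = −17/7.

-17/7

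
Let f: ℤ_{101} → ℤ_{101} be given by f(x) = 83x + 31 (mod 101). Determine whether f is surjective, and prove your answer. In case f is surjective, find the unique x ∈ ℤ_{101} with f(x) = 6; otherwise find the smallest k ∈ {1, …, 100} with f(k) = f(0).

Since gcd(83, 101) = 1, 83 is invertible modulo 101. Euclid's algorithm: 101 = 1·83 + 18, 83 = 4·18 + 11, 18 = 1·11 + 7, 11 = 1·7 + 4, 7 = 1·4 + 3, 4 = 1·3 + 1; back-substituting gives 1 = 28·83 − 23·101, so 83⁻¹ ≡ 28 (mod 101).
For any y ∈ ℤ_{101}, x = 28(y − 31) mod 101 satisfies f(x) = 83·28(y − 31) + 31 ≡ y (since 83·28 ≡ 1 mod 101). So every y has a preimage.
Therefore f is surjective.
Since f is surjective, we find f⁻¹(6): we need 83x ≡ 6 − 31 ≡ 76 (mod 101). Using 83⁻¹ = 28: x ≡ 28·76 = 2128 = 21·101 + 7, so x = 7.
Check: f(7) = 83·7 + 31 = 612 = 6·101 + 6 ≡ 6 (mod 101).

7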